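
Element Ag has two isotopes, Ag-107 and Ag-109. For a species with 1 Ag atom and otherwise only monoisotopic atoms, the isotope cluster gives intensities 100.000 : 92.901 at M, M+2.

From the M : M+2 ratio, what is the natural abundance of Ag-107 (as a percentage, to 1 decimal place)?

51.8%

If p is the fraction of Ag that is Ag-107, then I(M+2)/I(M) = [C(1,1)·p^0·(1−p)] / p^1 = 1·(1−p)/p = 92.901/100.000 = 0.9290
(1−p)/p = 0.9290/1 = 0.9290  ⇒  p = 1/(1 + 0.9290) = 0.5184
Ag-107: 51.8%, Ag-109: 48.2%.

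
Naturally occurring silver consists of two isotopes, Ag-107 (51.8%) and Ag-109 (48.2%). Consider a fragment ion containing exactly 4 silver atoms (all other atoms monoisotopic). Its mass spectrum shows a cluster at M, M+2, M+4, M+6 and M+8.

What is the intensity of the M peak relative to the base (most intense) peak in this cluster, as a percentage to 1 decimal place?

19.2%

(0.518 + 0.482)^4 gives M 0.0720, M+2 0.2680, M+4 0.3740, M+6 0.2320, M+8 0.0540; the largest is M+4.
P(M+4) = C(4,2) × 0.518^2 × 0.482^2 = 6 × 0.268324 × 0.232324 = 0.374029 (base)
P(M) = C(4,0) × 0.518^4 × 0.482^0 = 1 × 0.07199777 × 1.0000 = 0.071998
Relative intensity = 0.071998 / 0.374029 × 100 = 19.2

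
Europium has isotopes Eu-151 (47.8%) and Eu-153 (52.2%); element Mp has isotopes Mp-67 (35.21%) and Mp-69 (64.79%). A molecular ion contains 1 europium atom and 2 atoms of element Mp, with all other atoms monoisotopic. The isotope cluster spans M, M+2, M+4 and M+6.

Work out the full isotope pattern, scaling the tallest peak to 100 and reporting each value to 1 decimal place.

13.5 : 64.4 : 100.0 : 49.9

Europium pattern (n=1): 0.4780 : 0.5220
Element Mp pattern (n=2): 0.12397441 : 0.45625118 : 0.41977441
Convolve the two distributions (both contribute in 2-u steps):
  M: 0.4780×0.12397441 = 0.059260
  M+2: 0.4780×0.45625118 + 0.5220×0.12397441 = 0.282803
  M+4: 0.4780×0.41977441 + 0.5220×0.45625118 = 0.438815
  M+6: 0.5220×0.41977441 = 0.219122
Scale to base peak (0.438815) = 100: 13.5 : 64.4 : 100.0 : 49.9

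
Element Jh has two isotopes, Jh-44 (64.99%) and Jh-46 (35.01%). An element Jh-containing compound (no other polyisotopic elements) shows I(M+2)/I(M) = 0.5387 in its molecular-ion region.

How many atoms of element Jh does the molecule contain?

1

For n independent Jh atoms, I(M+2)/I(M) = n · (abundance Jh-46) / (abundance Jh-44) = n · 0.3501/0.6499.
n = 0.5387 × 0.6499/0.3501 = 1.00 ≈ 1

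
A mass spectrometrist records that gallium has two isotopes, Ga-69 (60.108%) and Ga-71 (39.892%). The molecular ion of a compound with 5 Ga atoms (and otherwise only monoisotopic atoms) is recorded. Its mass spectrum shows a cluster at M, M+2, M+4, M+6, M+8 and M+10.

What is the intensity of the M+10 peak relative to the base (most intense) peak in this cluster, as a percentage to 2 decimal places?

2.92%

Binomial terms of (0.60108 + 0.39892)^5: M 0.0785, M+2 0.2604, M+4 0.3456, M+6 0.2294, M+8 0.0761, M+10 0.0101 → M+4 is the base peak.
P(M+4) = C(5,2) × 0.60108^3 × 0.39892^2 = 10 × 0.2171685 × 0.15913717 = 0.345596 (base)
P(M+10) = C(5,5) × 0.60108^0 × 0.39892^5 = 1 × 1.0000 × 0.0101025 = 0.010103
Relative intensity = 0.010103 / 0.345596 × 100 = 2.92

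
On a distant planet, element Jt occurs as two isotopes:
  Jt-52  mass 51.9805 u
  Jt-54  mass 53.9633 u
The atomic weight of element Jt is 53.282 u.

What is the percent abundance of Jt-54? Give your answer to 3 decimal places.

65.639%

Let x be the fractional abundance of Jt-52; then Jt-54 has abundance 1 − x.
51.9805·x + 53.9633·(1 − x) = 53.282
(51.9805 − 53.9633)·x = 53.282 − 53.9633
x = -0.6813 / -1.9828 = 0.34361 → 34.361% Jt-52, 65.639% Jt-54.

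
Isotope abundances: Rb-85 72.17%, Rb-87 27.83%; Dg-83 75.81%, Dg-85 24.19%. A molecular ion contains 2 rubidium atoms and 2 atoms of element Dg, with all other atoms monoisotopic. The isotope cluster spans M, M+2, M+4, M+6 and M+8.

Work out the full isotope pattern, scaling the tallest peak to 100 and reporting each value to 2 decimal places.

70.95 : 100.00 : 52.70 : 12.30 : 1.07

Rubidium pattern (n=2): 0.52085089 : 0.40169822 : 0.07745089
Element Dg pattern (n=2): 0.57471561 : 0.36676878 : 0.05851561
Convolve the two distributions (both contribute in 2-u steps):
  M: 0.52085089×0.57471561 = 0.299341
  M+2: 0.52085089×0.36676878 + 0.40169822×0.57471561 = 0.421894
  M+4: 0.52085089×0.05851561 + 0.40169822×0.36676878 + 0.07745089×0.57471561 = 0.222321
  M+6: 0.40169822×0.05851561 + 0.07745089×0.36676878 = 0.051912
  M+8: 0.07745089×0.05851561 = 0.004532
Scale to base peak (0.421894) = 100: 70.95 : 100.00 : 52.70 : 12.30 : 1.07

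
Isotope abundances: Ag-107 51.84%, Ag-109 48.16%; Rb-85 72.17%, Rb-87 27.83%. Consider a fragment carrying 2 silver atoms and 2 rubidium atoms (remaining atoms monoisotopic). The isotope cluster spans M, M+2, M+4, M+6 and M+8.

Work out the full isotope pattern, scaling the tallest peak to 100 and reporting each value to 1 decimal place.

38.0 : 100.0 : 93.0 : 35.8 : 4.9

Silver pattern (n=2): 0.26873856 : 0.49932288 : 0.23193856
Rubidium pattern (n=2): 0.52085089 : 0.40169822 : 0.07745089
Convolve the two distributions (both contribute in 2-u steps):
  M: 0.26873856×0.52085089 = 0.139973
  M+2: 0.26873856×0.40169822 + 0.49932288×0.52085089 = 0.368025
  M+4: 0.26873856×0.07745089 + 0.49932288×0.40169822 + 0.23193856×0.52085089 = 0.342197
  M+6: 0.49932288×0.07745089 + 0.23193856×0.40169822 = 0.131842
  M+8: 0.23193856×0.07745089 = 0.017964
Scale to base peak (0.368025) = 100: 38.0 : 100.0 : 93.0 : 35.8 : 4.9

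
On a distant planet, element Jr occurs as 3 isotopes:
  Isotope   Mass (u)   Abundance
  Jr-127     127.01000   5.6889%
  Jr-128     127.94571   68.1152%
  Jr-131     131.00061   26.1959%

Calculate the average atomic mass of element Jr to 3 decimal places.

128.693 u

Weight each isotope mass by its fractional abundance: 0.056889 × 127.01000 + 0.681152 × 127.94571 + 0.261959 × 131.00061
= 7.225472 + 87.150476 + 34.316789 = 128.692737 u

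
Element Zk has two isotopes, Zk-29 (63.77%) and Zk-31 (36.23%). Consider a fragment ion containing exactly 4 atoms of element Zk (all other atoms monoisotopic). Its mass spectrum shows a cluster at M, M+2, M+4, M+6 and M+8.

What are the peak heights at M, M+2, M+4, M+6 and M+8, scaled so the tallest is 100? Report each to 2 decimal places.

The 4 Zk atoms are independent, so intensities follow the terms of (0.6377 + 0.3623)^4.
P(M) = 0.6377^4 = 0.165373
P(M+2) = 4 × 0.6377^3 × 0.3623^1 = 0.375818
P(M+4) = 6 × 0.6377^2 × 0.3623^2 = 0.320273
P(M+6) = 4 × 0.6377^1 × 0.3623^3 = 0.121306
P(M+8) = 0.3623^4 = 0.017230
The M+2 peak is largest (0.375818); scaling to 100 gives 44.00 : 100.00 : 85.22 : 32.28 : 4.58.

44.00 : 100.00 : 85.22 : 32.28 : 4.58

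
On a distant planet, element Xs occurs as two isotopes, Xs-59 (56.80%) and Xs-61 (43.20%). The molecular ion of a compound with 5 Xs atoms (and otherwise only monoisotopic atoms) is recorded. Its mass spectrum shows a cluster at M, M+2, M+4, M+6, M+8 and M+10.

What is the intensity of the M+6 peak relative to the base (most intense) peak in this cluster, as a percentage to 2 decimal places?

Term probabilities: M 0.0591, M+2 0.2248, M+4 0.3420, M+6 0.2601, M+8 0.0989, M+10 0.0150. Base peak = M+4.
P(M+4) = C(5,2) × 0.5680^3 × 0.4320^2 = 10 × 0.18325043 × 0.186624 = 0.341989 (base)
P(M+6) = C(5,3) × 0.5680^2 × 0.4320^3 = 10 × 0.322624 × 0.08062157 = 0.260105
Relative intensity = 0.260105 / 0.341989 × 100 = 76.06

76.06%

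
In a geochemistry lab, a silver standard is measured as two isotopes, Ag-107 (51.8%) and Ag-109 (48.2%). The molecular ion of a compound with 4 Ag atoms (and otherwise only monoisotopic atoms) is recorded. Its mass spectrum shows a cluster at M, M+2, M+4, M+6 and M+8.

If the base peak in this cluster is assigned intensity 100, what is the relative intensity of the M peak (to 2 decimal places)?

19.25

(0.518 + 0.482)^4 gives M 0.0720, M+2 0.2680, M+4 0.3740, M+6 0.2320, M+8 0.0540; the largest is M+4.
P(M+4) = C(4,2) × 0.518^2 × 0.482^2 = 6 × 0.268324 × 0.232324 = 0.374029 (base)
P(M) = C(4,0) × 0.518^4 × 0.482^0 = 1 × 0.07199777 × 1.0000 = 0.071998
Relative intensity = 0.071998 / 0.374029 × 100 = 19.25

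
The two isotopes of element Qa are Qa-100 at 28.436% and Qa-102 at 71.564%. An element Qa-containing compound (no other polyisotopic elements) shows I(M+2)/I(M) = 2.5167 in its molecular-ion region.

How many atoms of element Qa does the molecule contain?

With n Qa atoms, P(M+2)/P(M) = C(n,1)·p^(n−1)q / p^n = n·q/p = n · 0.71564/0.28436.
n = 2.5167 × 0.28436/0.71564 = 1.00 ≈ 1

1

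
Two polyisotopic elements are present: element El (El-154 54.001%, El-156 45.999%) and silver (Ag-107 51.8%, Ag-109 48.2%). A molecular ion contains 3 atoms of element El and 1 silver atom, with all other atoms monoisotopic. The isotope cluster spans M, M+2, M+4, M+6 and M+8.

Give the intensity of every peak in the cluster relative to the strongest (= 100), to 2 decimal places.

Element El pattern (n=3): 0.15747275 : 0.40241416 : 0.34278344 : 0.09732965
Silver pattern (n=1): 0.5180 : 0.4820
Convolve the two distributions (both contribute in 2-u steps):
  M: 0.15747275×0.5180 = 0.081571
  M+2: 0.15747275×0.4820 + 0.40241416×0.5180 = 0.284352
  M+4: 0.40241416×0.4820 + 0.34278344×0.5180 = 0.371525
  M+6: 0.34278344×0.4820 + 0.09732965×0.5180 = 0.215638
  M+8: 0.09732965×0.4820 = 0.046913
Scale to base peak (0.371525) = 100: 21.96 : 76.54 : 100.00 : 58.04 : 12.63

21.96 : 76.54 : 100.00 : 58.04 : 12.63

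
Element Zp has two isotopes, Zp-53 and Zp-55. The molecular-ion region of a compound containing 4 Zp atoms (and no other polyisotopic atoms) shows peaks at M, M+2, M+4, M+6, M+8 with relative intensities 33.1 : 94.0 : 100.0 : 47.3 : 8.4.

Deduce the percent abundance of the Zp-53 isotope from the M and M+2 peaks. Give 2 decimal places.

Write p for the Zp-53 fraction. I(M+2)/I(M) = [C(4,1)·p^3·(1−p)] / p^4 = 4·(1−p)/p = 94.0/33.1 = 2.8399
(1−p)/p = 2.8399/4 = 0.7100  ⇒  p = 1/(1 + 0.7100) = 0.5848
Zp-53: 58.48%, Zp-55: 41.52%.

58.48%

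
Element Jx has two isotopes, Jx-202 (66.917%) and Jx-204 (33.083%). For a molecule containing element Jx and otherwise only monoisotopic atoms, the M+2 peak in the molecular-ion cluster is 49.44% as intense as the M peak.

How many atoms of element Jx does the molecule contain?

1

The M+2/M ratio from n Jx atoms is n · q/p = n · 0.33083/0.66917.
n = 0.4944 × 0.66917/0.33083 = 1.00 ≈ 1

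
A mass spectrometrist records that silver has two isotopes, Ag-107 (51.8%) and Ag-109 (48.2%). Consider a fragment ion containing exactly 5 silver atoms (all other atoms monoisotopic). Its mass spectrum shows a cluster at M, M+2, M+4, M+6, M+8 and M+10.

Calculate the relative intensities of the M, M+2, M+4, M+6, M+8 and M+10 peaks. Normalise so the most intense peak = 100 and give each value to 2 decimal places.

11.55 : 53.73 : 100.00 : 93.05 : 43.29 : 8.06

Each Ag atom is independently Ag-107 (p = 0.518) or Ag-109 (q = 0.482); the cluster is the binomial expansion (p + q)^5.
P(M) = 0.518^5 = 0.037295
P(M+2) = 5 × 0.518^4 × 0.482^1 = 0.173515
P(M+4) = 10 × 0.518^3 × 0.482^2 = 0.322911
P(M+6) = 10 × 0.518^2 × 0.482^3 = 0.300470
P(M+8) = 5 × 0.518^1 × 0.482^4 = 0.139794
P(M+10) = 0.482^5 = 0.026016
The M+4 peak is largest (0.322911); scaling to 100 gives 11.55 : 53.73 : 100.00 : 93.05 : 43.29 : 8.06.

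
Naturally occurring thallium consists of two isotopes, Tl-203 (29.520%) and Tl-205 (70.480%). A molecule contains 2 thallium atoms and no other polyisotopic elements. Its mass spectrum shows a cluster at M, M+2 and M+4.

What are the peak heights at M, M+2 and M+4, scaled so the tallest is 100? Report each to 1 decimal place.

17.5 : 83.8 : 100.0

Expanding (0.29520 + 0.70480)^2:
P(M) = 0.29520^2 = 0.087143
P(M+2) = 2 × 0.29520^1 × 0.70480^1 = 0.416114
P(M+4) = 0.70480^2 = 0.496743
The M+4 peak is largest (0.496743); scaling to 100 gives 17.5 : 83.8 : 100.0.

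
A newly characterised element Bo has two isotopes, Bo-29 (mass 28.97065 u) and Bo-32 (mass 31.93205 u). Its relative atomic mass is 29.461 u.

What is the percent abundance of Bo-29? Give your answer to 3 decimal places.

83.442%

Let x be the fractional abundance of Bo-29; then Bo-32 has abundance 1 − x.
28.97065·x + 31.93205·(1 − x) = 29.461
(28.97065 − 31.93205)·x = 29.461 − 31.93205
x = -2.47105 / -2.96140 = 0.83442 → 83.442% Bo-29, 16.558% Bo-32.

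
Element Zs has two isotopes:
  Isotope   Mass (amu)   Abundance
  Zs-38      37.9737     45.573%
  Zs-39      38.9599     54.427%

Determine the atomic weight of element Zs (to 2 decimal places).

Average mass = Σ (abundance × isotope mass) = 0.45573 × 37.9737 + 0.54427 × 38.9599
= 17.30575 + 21.20470 = 38.51045 amu

38.51 amu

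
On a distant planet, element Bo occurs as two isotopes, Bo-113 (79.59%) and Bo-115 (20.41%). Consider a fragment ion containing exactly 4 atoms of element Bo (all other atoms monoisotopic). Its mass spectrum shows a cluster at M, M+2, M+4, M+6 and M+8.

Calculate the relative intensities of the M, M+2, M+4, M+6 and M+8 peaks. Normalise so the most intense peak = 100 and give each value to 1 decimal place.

Each Bo atom is independently Bo-113 (p = 0.7959) or Bo-115 (q = 0.2041); the cluster is the binomial expansion (p + q)^4.
P(M) = 0.7959^4 = 0.401268
P(M+2) = 4 × 0.7959^3 × 0.2041^1 = 0.411603
P(M+4) = 6 × 0.7959^2 × 0.2041^2 = 0.158327
P(M+6) = 4 × 0.7959^1 × 0.2041^3 = 0.027067
P(M+8) = 0.2041^4 = 0.001735
The M+2 peak is largest (0.411603); scaling to 100 gives 97.5 : 100.0 : 38.5 : 6.6 : 0.4.

97.5 : 100.0 : 38.5 : 6.6 : 0.4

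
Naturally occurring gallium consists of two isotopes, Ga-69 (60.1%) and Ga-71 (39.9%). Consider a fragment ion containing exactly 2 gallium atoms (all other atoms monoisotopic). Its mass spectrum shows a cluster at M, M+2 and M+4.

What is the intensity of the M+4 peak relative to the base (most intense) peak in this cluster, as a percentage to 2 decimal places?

(0.601 + 0.399)^2 gives M 0.3612, M+2 0.4796, M+4 0.1592; the largest is M+2.
P(M+2) = C(2,1) × 0.601^1 × 0.399^1 = 2 × 0.6010 × 0.3990 = 0.479598 (base)
P(M+4) = C(2,2) × 0.601^0 × 0.399^2 = 1 × 1.0000 × 0.159201 = 0.159201
Relative intensity = 0.159201 / 0.479598 × 100 = 33.19

33.19%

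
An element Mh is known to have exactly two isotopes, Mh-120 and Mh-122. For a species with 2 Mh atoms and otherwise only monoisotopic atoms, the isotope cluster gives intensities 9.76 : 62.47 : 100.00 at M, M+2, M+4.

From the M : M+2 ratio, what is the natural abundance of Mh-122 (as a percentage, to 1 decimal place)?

76.2%

Let p = fractional abundance of Mh-120. I(M+2)/I(M) = [C(2,1)·p^1·(1−p)] / p^2 = 2·(1−p)/p = 62.47/9.76 = 6.4006
(1−p)/p = 6.4006/2 = 3.2003  ⇒  p = 1/(1 + 3.2003) = 0.2381
Mh-120: 23.8%, Mh-122: 76.2%.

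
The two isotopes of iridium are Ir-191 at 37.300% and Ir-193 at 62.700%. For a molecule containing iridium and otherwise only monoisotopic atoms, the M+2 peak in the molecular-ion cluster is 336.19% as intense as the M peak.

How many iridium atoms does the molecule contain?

2

The M+2/M ratio from n Ir atoms is n · q/p = n · 0.62700/0.37300.
n = 3.3619 × 0.37300/0.62700 = 2.00 ≈ 2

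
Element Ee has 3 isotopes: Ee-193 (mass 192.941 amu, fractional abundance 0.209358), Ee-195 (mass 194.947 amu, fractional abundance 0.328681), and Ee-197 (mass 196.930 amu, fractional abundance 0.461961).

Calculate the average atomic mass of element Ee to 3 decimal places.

Weight each isotope mass by its fractional abundance: 0.209358 × 192.941 + 0.328681 × 194.947 + 0.461961 × 196.930
= 40.3937 + 64.0754 + 90.9740 = 195.4431 amu

195.443 amu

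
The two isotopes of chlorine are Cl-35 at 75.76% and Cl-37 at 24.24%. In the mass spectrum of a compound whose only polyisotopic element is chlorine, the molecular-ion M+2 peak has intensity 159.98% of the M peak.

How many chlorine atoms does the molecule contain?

5

The M+2/M ratio from n Cl atoms is n · q/p = n · 0.2424/0.7576.
n = 1.5998 × 0.7576/0.2424 = 5.00 ≈ 5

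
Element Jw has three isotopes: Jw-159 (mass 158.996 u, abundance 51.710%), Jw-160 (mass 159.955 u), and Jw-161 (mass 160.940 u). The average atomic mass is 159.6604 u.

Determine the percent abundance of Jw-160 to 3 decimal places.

Let x and y be the fractions of Jw-160 and Jw-161. Then x + y = 1 − 0.51710 = 0.48290 and 159.955x + 160.940y = 159.6604 − 0.51710×158.996 = 77.4435684.
Substituting: 159.955x + 160.940(0.48290 − x) = 77.4435684
(159.955 − 160.940)x = -0.2743576  ⇒  x = 0.27854, y = 0.20436
Jw-160: 27.854%, Jw-161: 20.436%.

27.854%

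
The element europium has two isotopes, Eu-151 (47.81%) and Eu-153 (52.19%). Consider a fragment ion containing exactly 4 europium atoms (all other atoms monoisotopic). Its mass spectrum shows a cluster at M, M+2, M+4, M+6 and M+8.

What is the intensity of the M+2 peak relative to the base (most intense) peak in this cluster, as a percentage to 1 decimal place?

61.1%

Binomial terms of (0.4781 + 0.5219)^4: M 0.0522, M+2 0.2281, M+4 0.3736, M+6 0.2719, M+8 0.0742 → M+4 is the base peak.
P(M+4) = C(4,2) × 0.4781^2 × 0.5219^2 = 6 × 0.22857961 × 0.27237961 = 0.373563 (base)
P(M+2) = C(4,1) × 0.4781^3 × 0.5219^1 = 4 × 0.10928391 × 0.5219 = 0.228141
Relative intensity = 0.228141 / 0.373563 × 100 = 61.1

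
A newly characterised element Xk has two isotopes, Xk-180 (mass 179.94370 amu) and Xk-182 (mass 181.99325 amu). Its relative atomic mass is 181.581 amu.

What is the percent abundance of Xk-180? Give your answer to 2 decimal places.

With x = fraction of Xk-180 (so Xk-182 is 1 − x):
179.94370·x + 181.99325·(1 − x) = 181.581
(179.94370 − 181.99325)·x = 181.581 − 181.99325
x = -0.41225 / -2.04955 = 0.20114 → 20.11% Xk-180, 79.89% Xk-182.

20.11%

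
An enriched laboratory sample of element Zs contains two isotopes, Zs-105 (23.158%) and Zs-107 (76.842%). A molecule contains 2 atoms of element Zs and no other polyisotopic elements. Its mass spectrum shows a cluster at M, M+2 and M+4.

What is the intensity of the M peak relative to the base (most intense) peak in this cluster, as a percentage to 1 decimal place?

9.1%

Binomial terms of (0.23158 + 0.76842)^2: M 0.0536, M+2 0.3559, M+4 0.5905 → M+4 is the base peak.
P(M+4) = C(2,2) × 0.23158^0 × 0.76842^2 = 1 × 1.0000 × 0.5904693 = 0.590469 (base)
P(M) = C(2,0) × 0.23158^2 × 0.76842^0 = 1 × 0.0536293 × 1.0000 = 0.053629
Relative intensity = 0.053629 / 0.590469 × 100 = 9.1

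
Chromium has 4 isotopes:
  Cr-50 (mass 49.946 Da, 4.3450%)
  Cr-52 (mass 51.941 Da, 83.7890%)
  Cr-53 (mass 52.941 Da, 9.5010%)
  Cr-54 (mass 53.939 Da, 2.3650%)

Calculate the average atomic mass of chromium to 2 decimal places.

Average mass = Σ (abundance × isotope mass) = 0.043450 × 49.946 + 0.837890 × 51.941 + 0.095010 × 52.941 + 0.023650 × 53.939
= 2.1702 + 43.5208 + 5.0299 + 1.2757 = 51.9966 Da

52.00 Da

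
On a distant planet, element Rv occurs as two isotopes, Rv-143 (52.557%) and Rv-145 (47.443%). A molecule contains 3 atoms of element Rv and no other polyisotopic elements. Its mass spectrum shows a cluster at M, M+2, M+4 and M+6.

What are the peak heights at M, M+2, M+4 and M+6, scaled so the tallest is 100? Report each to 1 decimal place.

Each Rv atom is independently Rv-143 (p = 0.52557) or Rv-145 (q = 0.47443); the cluster is the binomial expansion (p + q)^3.
P(M) = 0.52557^3 = 0.145175
P(M+2) = 3 × 0.52557^2 × 0.47443^1 = 0.393147
P(M+4) = 3 × 0.52557^1 × 0.47443^2 = 0.354892
P(M+6) = 0.47443^3 = 0.106787
The M+2 peak is largest (0.393147); scaling to 100 gives 36.9 : 100.0 : 90.3 : 27.2.

36.9 : 100.0 : 90.3 : 27.2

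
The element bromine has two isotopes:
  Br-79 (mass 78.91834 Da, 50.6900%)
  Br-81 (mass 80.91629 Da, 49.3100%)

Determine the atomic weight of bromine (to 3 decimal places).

79.904 Da

Weight each isotope mass by its fractional abundance: 0.506900 × 78.91834 + 0.493100 × 80.91629
= 40.003707 + 39.899823 = 79.903530 Da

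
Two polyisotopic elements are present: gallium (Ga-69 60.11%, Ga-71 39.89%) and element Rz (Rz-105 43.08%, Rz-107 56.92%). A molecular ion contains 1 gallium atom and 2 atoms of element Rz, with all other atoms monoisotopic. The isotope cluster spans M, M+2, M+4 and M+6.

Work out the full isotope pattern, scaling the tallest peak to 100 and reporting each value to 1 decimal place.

28.6 : 94.5 : 100.0 : 33.1

Gallium pattern (n=1): 0.6011 : 0.3989
Element Rz pattern (n=2): 0.18558864 : 0.49042272 : 0.32398864
Convolve the two distributions (both contribute in 2-u steps):
  M: 0.6011×0.18558864 = 0.111557
  M+2: 0.6011×0.49042272 + 0.3989×0.18558864 = 0.368824
  M+4: 0.6011×0.32398864 + 0.3989×0.49042272 = 0.390379
  M+6: 0.3989×0.32398864 = 0.129239
Scale to base peak (0.390379) = 100: 28.6 : 94.5 : 100.0 : 33.1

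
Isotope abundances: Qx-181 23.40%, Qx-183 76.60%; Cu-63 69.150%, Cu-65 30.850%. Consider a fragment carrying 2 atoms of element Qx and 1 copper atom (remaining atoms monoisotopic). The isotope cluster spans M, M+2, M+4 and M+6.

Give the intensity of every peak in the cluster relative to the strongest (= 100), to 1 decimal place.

Element Qx pattern (n=2): 0.054756 : 0.358488 : 0.586756
Copper pattern (n=1): 0.6915 : 0.3085
Convolve the two distributions (both contribute in 2-u steps):
  M: 0.054756×0.6915 = 0.037864
  M+2: 0.054756×0.3085 + 0.358488×0.6915 = 0.264787
  M+4: 0.358488×0.3085 + 0.586756×0.6915 = 0.516335
  M+6: 0.586756×0.3085 = 0.181014
Scale to base peak (0.516335) = 100: 7.3 : 51.3 : 100.0 : 35.1

7.3 : 51.3 : 100.0 : 35.1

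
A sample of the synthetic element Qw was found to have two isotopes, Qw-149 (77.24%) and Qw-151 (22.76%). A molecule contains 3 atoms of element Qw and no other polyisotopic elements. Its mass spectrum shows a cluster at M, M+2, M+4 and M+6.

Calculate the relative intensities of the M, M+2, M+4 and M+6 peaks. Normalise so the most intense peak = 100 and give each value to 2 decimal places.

100.00 : 88.40 : 26.05 : 2.56

The 3 Qw atoms are independent, so intensities follow the terms of (0.7724 + 0.2276)^3.
P(M) = 0.7724^3 = 0.460815
P(M+2) = 3 × 0.7724^2 × 0.2276^1 = 0.407360
P(M+4) = 3 × 0.7724^1 × 0.2276^2 = 0.120035
P(M+6) = 0.2276^3 = 0.011790
The M peak is largest (0.460815); scaling to 100 gives 100.00 : 88.40 : 26.05 : 2.56.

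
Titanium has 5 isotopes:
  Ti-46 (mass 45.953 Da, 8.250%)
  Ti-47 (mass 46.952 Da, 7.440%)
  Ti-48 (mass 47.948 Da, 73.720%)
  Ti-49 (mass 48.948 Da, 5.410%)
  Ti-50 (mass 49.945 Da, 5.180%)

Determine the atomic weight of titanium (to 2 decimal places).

Weight each isotope mass by its fractional abundance: 0.08250 × 45.953 + 0.07440 × 46.952 + 0.73720 × 47.948 + 0.05410 × 48.948 + 0.05180 × 49.945
= 3.7911 + 3.4932 + 35.3473 + 2.6481 + 2.5872 = 47.8669 Da

47.87 Da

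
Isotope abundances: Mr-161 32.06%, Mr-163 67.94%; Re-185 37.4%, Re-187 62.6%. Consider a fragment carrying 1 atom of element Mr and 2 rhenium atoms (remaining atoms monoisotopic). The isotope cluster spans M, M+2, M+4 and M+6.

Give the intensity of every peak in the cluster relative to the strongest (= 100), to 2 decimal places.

Element Mr pattern (n=1): 0.3206 : 0.6794
Rhenium pattern (n=2): 0.139876 : 0.468248 : 0.391876
Convolve the two distributions (both contribute in 2-u steps):
  M: 0.3206×0.139876 = 0.044844
  M+2: 0.3206×0.468248 + 0.6794×0.139876 = 0.245152
  M+4: 0.3206×0.391876 + 0.6794×0.468248 = 0.443763
  M+6: 0.6794×0.391876 = 0.266241
Scale to base peak (0.443763) = 100: 10.11 : 55.24 : 100.00 : 60.00

10.11 : 55.24 : 100.00 : 60.00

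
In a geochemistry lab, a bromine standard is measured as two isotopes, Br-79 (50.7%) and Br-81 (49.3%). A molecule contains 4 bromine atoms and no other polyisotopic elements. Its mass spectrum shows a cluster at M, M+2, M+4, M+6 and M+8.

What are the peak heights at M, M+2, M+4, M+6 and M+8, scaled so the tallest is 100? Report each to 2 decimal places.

17.63 : 68.56 : 100.00 : 64.83 : 15.76

Expanding (0.507 + 0.493)^4:
P(M) = 0.507^4 = 0.066074
P(M+2) = 4 × 0.507^3 × 0.493^1 = 0.256999
P(M+4) = 6 × 0.507^2 × 0.493^2 = 0.374853
P(M+6) = 4 × 0.507^1 × 0.493^3 = 0.243001
P(M+8) = 0.493^4 = 0.059073
The M+4 peak is largest (0.374853); scaling to 100 gives 17.63 : 68.56 : 100.00 : 64.83 : 15.76.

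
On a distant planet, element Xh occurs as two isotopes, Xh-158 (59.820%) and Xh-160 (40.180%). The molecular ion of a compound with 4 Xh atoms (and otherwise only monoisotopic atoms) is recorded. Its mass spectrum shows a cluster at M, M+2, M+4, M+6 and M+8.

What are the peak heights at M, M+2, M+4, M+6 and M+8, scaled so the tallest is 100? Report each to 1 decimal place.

Expanding (0.59820 + 0.40180)^4:
P(M) = 0.59820^4 = 0.128052
P(M+2) = 4 × 0.59820^3 × 0.40180^1 = 0.344040
P(M+4) = 6 × 0.59820^2 × 0.40180^2 = 0.346628
P(M+6) = 4 × 0.59820^1 × 0.40180^3 = 0.155216
P(M+8) = 0.40180^4 = 0.026064
The M+4 peak is largest (0.346628); scaling to 100 gives 36.9 : 99.3 : 100.0 : 44.8 : 7.5.

36.9 : 99.3 : 100.0 : 44.8 : 7.5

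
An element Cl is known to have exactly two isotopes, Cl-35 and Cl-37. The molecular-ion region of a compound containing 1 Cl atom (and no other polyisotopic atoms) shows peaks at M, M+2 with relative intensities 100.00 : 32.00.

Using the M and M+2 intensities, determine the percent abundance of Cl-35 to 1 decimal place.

75.8%

If p is the fraction of Cl that is Cl-35, then I(M+2)/I(M) = [C(1,1)·p^0·(1−p)] / p^1 = 1·(1−p)/p = 32.00/100.00 = 0.3200
(1−p)/p = 0.3200/1 = 0.3200  ⇒  p = 1/(1 + 0.3200) = 0.7576
Cl-35: 75.8%, Cl-37: 24.2%.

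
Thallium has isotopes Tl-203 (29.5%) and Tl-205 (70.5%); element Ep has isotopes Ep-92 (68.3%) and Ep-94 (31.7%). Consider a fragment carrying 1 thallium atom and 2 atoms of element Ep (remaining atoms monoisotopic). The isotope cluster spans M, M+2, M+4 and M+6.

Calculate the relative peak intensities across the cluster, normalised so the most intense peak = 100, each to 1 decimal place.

30.1 : 100.0 : 73.3 : 15.5

Thallium pattern (n=1): 0.2950 : 0.7050
Element Ep pattern (n=2): 0.466489 : 0.433022 : 0.100489
Convolve the two distributions (both contribute in 2-u steps):
  M: 0.2950×0.466489 = 0.137614
  M+2: 0.2950×0.433022 + 0.7050×0.466489 = 0.456616
  M+4: 0.2950×0.100489 + 0.7050×0.433022 = 0.334925
  M+6: 0.7050×0.100489 = 0.070845
Scale to base peak (0.456616) = 100: 30.1 : 100.0 : 73.3 : 15.5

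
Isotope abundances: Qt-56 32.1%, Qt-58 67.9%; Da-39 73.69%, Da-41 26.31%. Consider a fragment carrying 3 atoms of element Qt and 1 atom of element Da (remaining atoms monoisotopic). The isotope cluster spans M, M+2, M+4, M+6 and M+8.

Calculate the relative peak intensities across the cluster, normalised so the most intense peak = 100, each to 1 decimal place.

Element Qt pattern (n=3): 0.03307616 : 0.20989452 : 0.44398248 : 0.31304684
Element Da pattern (n=1): 0.7369 : 0.2631
Convolve the two distributions (both contribute in 2-u steps):
  M: 0.03307616×0.7369 = 0.024374
  M+2: 0.03307616×0.2631 + 0.20989452×0.7369 = 0.163374
  M+4: 0.20989452×0.2631 + 0.44398248×0.7369 = 0.382394
  M+6: 0.44398248×0.2631 + 0.31304684×0.7369 = 0.347496
  M+8: 0.31304684×0.2631 = 0.082363
Scale to base peak (0.382394) = 100: 6.4 : 42.7 : 100.0 : 90.9 : 21.5

6.4 : 42.7 : 100.0 : 90.9 : 21.5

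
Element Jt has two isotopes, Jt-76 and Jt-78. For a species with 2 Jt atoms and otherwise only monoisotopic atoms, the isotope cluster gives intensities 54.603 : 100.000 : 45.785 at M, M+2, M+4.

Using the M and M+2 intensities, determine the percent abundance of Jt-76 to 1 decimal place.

52.2%

Let p = fractional abundance of Jt-76. I(M+2)/I(M) = [C(2,1)·p^1·(1−p)] / p^2 = 2·(1−p)/p = 100.000/54.603 = 1.8314
(1−p)/p = 1.8314/2 = 0.9157  ⇒  p = 1/(1 + 0.9157) = 0.5220
Jt-76: 52.2%, Jt-78: 47.8%.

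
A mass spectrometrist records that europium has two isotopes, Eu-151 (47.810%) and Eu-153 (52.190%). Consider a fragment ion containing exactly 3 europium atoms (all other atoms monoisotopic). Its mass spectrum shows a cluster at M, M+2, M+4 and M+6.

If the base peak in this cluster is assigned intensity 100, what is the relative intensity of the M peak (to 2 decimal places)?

Binomial terms of (0.47810 + 0.52190)^3: M 0.1093, M+2 0.3579, M+4 0.3907, M+6 0.1422 → M+4 is the base peak.
P(M+4) = C(3,2) × 0.47810^1 × 0.52190^2 = 3 × 0.4781 × 0.27237961 = 0.390674 (base)
P(M) = C(3,0) × 0.47810^3 × 0.52190^0 = 1 × 0.10928391 × 1.0000 = 0.109284
Relative intensity = 0.109284 / 0.390674 × 100 = 27.97

27.97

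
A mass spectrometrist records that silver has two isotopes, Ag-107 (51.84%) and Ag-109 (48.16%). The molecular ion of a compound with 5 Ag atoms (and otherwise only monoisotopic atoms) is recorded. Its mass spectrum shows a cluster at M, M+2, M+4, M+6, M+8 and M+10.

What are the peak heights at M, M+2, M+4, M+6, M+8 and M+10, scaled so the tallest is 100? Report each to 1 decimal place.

The 5 Ag atoms are independent, so intensities follow the terms of (0.5184 + 0.4816)^5.
P(M) = 0.5184^5 = 0.037439
P(M+2) = 5 × 0.5184^4 × 0.4816^1 = 0.173907
P(M+4) = 10 × 0.5184^3 × 0.4816^2 = 0.323123
P(M+6) = 10 × 0.5184^2 × 0.4816^3 = 0.300185
P(M+8) = 5 × 0.5184^1 × 0.4816^4 = 0.139438
P(M+10) = 0.4816^5 = 0.025908
The M+4 peak is largest (0.323123); scaling to 100 gives 11.6 : 53.8 : 100.0 : 92.9 : 43.2 : 8.0.

11.6 : 53.8 : 100.0 : 92.9 : 43.2 : 8.0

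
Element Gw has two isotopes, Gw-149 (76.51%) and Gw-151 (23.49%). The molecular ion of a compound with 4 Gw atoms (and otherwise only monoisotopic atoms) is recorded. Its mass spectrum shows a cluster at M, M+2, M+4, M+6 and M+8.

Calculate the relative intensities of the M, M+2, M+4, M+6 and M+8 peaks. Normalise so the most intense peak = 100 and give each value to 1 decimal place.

Each Gw atom is independently Gw-149 (p = 0.7651) or Gw-151 (q = 0.2349); the cluster is the binomial expansion (p + q)^4.
P(M) = 0.7651^4 = 0.342667
P(M+2) = 4 × 0.7651^3 × 0.2349^1 = 0.420821
P(M+4) = 6 × 0.7651^2 × 0.2349^2 = 0.193800
P(M+6) = 4 × 0.7651^1 × 0.2349^3 = 0.039667
P(M+8) = 0.2349^4 = 0.003045
The M+2 peak is largest (0.420821); scaling to 100 gives 81.4 : 100.0 : 46.1 : 9.4 : 0.7.

81.4 : 100.0 : 46.1 : 9.4 : 0.7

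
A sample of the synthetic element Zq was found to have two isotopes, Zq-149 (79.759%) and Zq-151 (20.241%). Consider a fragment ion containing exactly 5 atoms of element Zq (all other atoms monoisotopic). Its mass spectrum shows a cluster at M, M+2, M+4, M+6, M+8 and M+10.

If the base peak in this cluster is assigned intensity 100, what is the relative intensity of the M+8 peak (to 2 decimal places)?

Binomial terms of (0.79759 + 0.20241)^5: M 0.3228, M+2 0.4096, M+4 0.2079, M+6 0.0528, M+8 0.0067, M+10 0.0003 → M+2 is the base peak.
P(M+2) = C(5,1) × 0.79759^4 × 0.20241^1 = 5 × 0.40468658 × 0.20241 = 0.409563 (base)
P(M+8) = C(5,4) × 0.79759^1 × 0.20241^4 = 5 × 0.79759 × 0.00167853 = 0.006694
Relative intensity = 0.006694 / 0.409563 × 100 = 1.63

1.63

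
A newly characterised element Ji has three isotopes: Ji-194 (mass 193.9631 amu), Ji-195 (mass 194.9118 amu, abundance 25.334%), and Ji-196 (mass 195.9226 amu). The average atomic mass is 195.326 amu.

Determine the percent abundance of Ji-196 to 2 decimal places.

57.29%

The remaining 74.666% is split between Ji-194 (fraction x) and Ji-196 (fraction 0.74666 − x).
Substituting: 193.9631x + 195.9226(0.74666 − x) = 145.947044588
(193.9631 − 195.9226)x = -0.340523928  ⇒  x = 0.17378, y = 0.57288
Ji-194: 17.38%, Ji-196: 57.29%.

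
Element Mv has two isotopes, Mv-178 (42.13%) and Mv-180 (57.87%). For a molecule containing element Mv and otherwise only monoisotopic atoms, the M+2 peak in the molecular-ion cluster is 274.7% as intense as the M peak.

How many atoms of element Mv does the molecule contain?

For n independent Mv atoms, I(M+2)/I(M) = n · (abundance Mv-180) / (abundance Mv-178) = n · 0.5787/0.4213.
n = 2.747 × 0.4213/0.5787 = 2.00 ≈ 2

2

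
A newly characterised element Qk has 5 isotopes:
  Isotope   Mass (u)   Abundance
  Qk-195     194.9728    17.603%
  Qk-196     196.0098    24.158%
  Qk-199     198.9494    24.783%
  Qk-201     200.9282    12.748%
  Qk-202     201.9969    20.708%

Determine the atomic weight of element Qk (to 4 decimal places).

198.4226 u

Ar = Σ fᵢ·mᵢ = 0.17603 × 194.9728 + 0.24158 × 196.0098 + 0.24783 × 198.9494 + 0.12748 × 200.9282 + 0.20708 × 201.9969
= 34.32106 + 47.35205 + 49.30563 + 25.61433 + 41.82952 = 198.42259 u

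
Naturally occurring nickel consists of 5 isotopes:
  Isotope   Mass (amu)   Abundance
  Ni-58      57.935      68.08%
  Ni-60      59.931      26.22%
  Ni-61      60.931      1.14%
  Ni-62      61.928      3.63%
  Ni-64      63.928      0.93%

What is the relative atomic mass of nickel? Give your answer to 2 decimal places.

The abundance-weighted mean is 0.6808 × 57.935 + 0.2622 × 59.931 + 0.0114 × 60.931 + 0.0363 × 61.928 + 0.0093 × 63.928
= 39.4421 + 15.7139 + 0.6946 + 2.2480 + 0.5945 = 58.6931 amu

58.69 amu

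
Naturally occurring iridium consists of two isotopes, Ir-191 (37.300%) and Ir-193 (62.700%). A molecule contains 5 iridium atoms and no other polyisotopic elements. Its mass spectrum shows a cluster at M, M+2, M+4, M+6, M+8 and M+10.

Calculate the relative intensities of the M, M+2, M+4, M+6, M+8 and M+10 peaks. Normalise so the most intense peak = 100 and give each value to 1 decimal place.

Expanding (0.37300 + 0.62700)^5:
P(M) = 0.37300^5 = 0.007220
P(M+2) = 5 × 0.37300^4 × 0.62700^1 = 0.060684
P(M+4) = 10 × 0.37300^3 × 0.62700^2 = 0.204015
P(M+6) = 10 × 0.37300^2 × 0.62700^3 = 0.342942
P(M+8) = 5 × 0.37300^1 × 0.62700^4 = 0.288237
P(M+10) = 0.62700^5 = 0.096903
The M+6 peak is largest (0.342942); scaling to 100 gives 2.1 : 17.7 : 59.5 : 100.0 : 84.0 : 28.3.

2.1 : 17.7 : 59.5 : 100.0 : 84.0 : 28.3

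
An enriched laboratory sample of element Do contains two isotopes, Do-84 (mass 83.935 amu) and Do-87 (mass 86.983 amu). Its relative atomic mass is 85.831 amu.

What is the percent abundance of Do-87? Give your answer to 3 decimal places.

62.205%

Let x be the fractional abundance of Do-84; then Do-87 has abundance 1 − x.
83.935·x + 86.983·(1 − x) = 85.831
(83.935 − 86.983)·x = 85.831 − 86.983
x = -1.152 / -3.048 = 0.37795 → 37.795% Do-84, 62.205% Do-87.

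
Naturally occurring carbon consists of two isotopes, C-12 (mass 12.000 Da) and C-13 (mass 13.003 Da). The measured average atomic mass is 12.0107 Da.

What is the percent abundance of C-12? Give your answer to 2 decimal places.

98.93%

With x = fraction of C-12 (so C-13 is 1 − x):
12.000·x + 13.003·(1 − x) = 12.0107
(12.000 − 13.003)·x = 12.0107 − 13.003
x = -0.9923 / -1.003 = 0.98933 → 98.93% C-12, 1.07% C-13.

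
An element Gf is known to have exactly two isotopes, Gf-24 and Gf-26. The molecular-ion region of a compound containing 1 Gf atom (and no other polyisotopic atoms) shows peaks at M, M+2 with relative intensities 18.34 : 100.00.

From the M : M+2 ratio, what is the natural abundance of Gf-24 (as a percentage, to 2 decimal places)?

If p is the fraction of Gf that is Gf-24, then I(M+2)/I(M) = [C(1,1)·p^0·(1−p)] / p^1 = 1·(1−p)/p = 100.00/18.34 = 5.4526
(1−p)/p = 5.4526/1 = 5.4526  ⇒  p = 1/(1 + 5.4526) = 0.1550
Gf-24: 15.50%, Gf-26: 84.50%.

15.50%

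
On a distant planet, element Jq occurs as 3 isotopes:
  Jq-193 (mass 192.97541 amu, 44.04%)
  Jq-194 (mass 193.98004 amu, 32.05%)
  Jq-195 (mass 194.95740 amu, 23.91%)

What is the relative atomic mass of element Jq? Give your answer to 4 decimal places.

The abundance-weighted mean is 0.4404 × 192.97541 + 0.3205 × 193.98004 + 0.2391 × 194.95740
= 84.986371 + 62.170603 + 46.614314 = 193.771288 amu

193.7713 amu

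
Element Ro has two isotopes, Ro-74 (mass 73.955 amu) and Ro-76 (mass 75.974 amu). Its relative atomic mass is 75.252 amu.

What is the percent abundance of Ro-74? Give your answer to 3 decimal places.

35.760%

With x = fraction of Ro-74 (so Ro-76 is 1 − x):
73.955·x + 75.974·(1 − x) = 75.252
(73.955 − 75.974)·x = 75.252 − 75.974
x = -0.722 / -2.019 = 0.35760 → 35.760% Ro-74, 64.240% Ro-76.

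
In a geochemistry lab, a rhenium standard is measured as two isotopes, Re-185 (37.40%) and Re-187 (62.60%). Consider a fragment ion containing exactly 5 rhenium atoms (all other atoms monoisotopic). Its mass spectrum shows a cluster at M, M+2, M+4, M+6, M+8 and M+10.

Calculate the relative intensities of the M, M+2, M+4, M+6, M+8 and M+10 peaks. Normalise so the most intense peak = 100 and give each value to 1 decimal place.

Each Re atom is independently Re-185 (p = 0.3740) or Re-187 (q = 0.6260); the cluster is the binomial expansion (p + q)^5.
P(M) = 0.3740^5 = 0.007317
P(M+2) = 5 × 0.3740^4 × 0.6260^1 = 0.061239
P(M+4) = 10 × 0.3740^3 × 0.6260^2 = 0.205005
P(M+6) = 10 × 0.3740^2 × 0.6260^3 = 0.343136
P(M+8) = 5 × 0.3740^1 × 0.6260^4 = 0.287170
P(M+10) = 0.6260^5 = 0.096133
The M+6 peak is largest (0.343136); scaling to 100 gives 2.1 : 17.8 : 59.7 : 100.0 : 83.7 : 28.0.

2.1 : 17.8 : 59.7 : 100.0 : 83.7 : 28.0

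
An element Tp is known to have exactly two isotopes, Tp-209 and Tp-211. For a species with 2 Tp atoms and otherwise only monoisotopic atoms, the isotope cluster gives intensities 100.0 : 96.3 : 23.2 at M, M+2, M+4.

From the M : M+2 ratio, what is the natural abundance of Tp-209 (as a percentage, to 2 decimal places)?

Write p for the Tp-209 fraction. I(M+2)/I(M) = [C(2,1)·p^1·(1−p)] / p^2 = 2·(1−p)/p = 96.3/100.0 = 0.9630
(1−p)/p = 0.9630/2 = 0.4815  ⇒  p = 1/(1 + 0.4815) = 0.6750
Tp-209: 67.50%, Tp-211: 32.50%.

67.50%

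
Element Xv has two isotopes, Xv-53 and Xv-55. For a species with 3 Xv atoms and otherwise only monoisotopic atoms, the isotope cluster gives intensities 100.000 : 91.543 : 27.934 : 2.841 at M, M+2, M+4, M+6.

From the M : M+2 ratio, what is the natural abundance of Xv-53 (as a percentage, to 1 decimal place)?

76.6%

If p is the fraction of Xv that is Xv-53, then I(M+2)/I(M) = [C(3,1)·p^2·(1−p)] / p^3 = 3·(1−p)/p = 91.543/100.000 = 0.9154
(1−p)/p = 0.9154/3 = 0.3051  ⇒  p = 1/(1 + 0.3051) = 0.7662
Xv-53: 76.6%, Xv-55: 23.4%.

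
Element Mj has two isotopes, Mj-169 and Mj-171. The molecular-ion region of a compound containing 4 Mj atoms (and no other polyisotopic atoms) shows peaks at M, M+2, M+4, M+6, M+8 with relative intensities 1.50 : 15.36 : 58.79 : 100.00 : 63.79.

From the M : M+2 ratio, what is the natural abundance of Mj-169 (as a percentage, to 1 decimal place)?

If p is the fraction of Mj that is Mj-169, then I(M+2)/I(M) = [C(4,1)·p^3·(1−p)] / p^4 = 4·(1−p)/p = 15.36/1.50 = 10.2400
(1−p)/p = 10.2400/4 = 2.5600  ⇒  p = 1/(1 + 2.5600) = 0.2809
Mj-169: 28.1%, Mj-171: 71.9%.

28.1%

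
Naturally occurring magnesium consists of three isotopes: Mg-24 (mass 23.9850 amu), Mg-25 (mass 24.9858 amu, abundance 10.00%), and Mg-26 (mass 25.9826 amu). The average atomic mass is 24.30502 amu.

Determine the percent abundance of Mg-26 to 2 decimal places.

11.01%

The remaining 90.00% is split between Mg-24 (fraction x) and Mg-26 (fraction 0.9000 − x).
Substituting: 23.9850x + 25.9826(0.9000 − x) = 21.80644
(23.9850 − 25.9826)x = -1.5779  ⇒  x = 0.78990, y = 0.11010
Mg-24: 78.99%, Mg-26: 11.01%.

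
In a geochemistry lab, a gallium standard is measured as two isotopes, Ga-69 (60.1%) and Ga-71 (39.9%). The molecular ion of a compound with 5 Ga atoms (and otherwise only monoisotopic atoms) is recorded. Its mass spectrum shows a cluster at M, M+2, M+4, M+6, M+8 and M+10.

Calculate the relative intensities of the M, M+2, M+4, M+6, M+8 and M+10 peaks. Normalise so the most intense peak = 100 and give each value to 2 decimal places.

22.69 : 75.31 : 100.00 : 66.39 : 22.04 : 2.93

The 5 Ga atoms are independent, so intensities follow the terms of (0.601 + 0.399)^5.
P(M) = 0.601^5 = 0.078410
P(M+2) = 5 × 0.601^4 × 0.399^1 = 0.260280
P(M+4) = 10 × 0.601^3 × 0.399^2 = 0.345596
P(M+6) = 10 × 0.601^2 × 0.399^3 = 0.229439
P(M+8) = 5 × 0.601^1 × 0.399^4 = 0.076162
P(M+10) = 0.399^5 = 0.010113
The M+4 peak is largest (0.345596); scaling to 100 gives 22.69 : 75.31 : 100.00 : 66.39 : 22.04 : 2.93.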